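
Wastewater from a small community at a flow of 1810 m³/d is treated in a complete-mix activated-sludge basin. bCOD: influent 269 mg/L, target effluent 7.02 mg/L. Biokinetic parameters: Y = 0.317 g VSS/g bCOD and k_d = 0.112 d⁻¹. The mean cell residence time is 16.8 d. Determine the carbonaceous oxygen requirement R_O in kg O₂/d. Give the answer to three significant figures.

Correct the yield for decay: Y_obs = Y/(1 + k_d θ_c) = 0.317 / (1 + 0.112 × 16.8) = 0.317 / 2.882 = 0.1100.
ΔS = 269 − 7.02 = 262.0 mg/L, so the substrate removal rate is 1810 × 262.0/1000 = 474.2 kg bCOD/d.
Net sludge production P_X = 0.1100 × 474.2 = 52.16 kg VSS/d.
Carbonaceous O₂ demand = substrate oxidised − cell-mass equivalent = 474.2 − 1.42 × 52.16 = 400.1 kg O₂/d.

R_O ≈ 400 kg O₂/d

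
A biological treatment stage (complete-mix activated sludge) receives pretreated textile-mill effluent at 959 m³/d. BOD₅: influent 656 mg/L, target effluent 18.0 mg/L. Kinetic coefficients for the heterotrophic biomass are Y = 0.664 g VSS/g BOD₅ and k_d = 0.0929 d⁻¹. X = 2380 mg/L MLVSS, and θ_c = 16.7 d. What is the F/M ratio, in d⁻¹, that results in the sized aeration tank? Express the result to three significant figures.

Rearranging the biomass balance for a CMAS with decay, V = Y·Q·ΔS·θ_c / [X·(1+k_d θ_c)] = 0.664 × 959 × (656 − 18.0) × 16.7 / [2380 × (1 + 0.0929 × 16.7)] = 6.78×10^6 / 6072 = 1117 m³.
Food-to-microorganism ratio F/M = Q S₀ / (V X) = 959 × 656 / (1117 × 2380) = 0.2366 d⁻¹.

F/M ≈ 0.237 d⁻¹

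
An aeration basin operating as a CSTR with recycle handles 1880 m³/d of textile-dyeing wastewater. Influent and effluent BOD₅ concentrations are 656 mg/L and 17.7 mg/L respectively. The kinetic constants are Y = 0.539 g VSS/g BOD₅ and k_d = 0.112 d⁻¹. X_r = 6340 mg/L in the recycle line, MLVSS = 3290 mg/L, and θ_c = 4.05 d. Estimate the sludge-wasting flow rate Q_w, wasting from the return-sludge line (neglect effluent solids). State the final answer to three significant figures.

Q_w ≈ 70.2 m³/d

From the SRT design equation V = Y Q (S₀−S) θ_c / [X (1 + k_d θ_c)] = 0.539 × 1880 × (656 − 17.7) × 4.05 / [3290 × (1 + 0.112 × 4.05)] = 2.62×10^6 / 4782 = 547.8 m³.
θ_c = V·X/(Q_w·X_r) when wasting from the recycle, so Q_w = V·X/(θ_c·X_r) = 547.8 × 3290 / (4.05 × 6340) = 70.18 m³/d.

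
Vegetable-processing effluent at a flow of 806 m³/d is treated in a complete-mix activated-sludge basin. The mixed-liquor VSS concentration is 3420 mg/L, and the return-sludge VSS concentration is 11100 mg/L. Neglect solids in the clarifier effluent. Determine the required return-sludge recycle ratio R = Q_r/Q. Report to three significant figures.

R ≈ 0.445

Solids balance on the clarifier gives (1+R)X = R·X_r, so R = X/(X_r − X) = 3420 / (11100 − 3420) = 0.4453.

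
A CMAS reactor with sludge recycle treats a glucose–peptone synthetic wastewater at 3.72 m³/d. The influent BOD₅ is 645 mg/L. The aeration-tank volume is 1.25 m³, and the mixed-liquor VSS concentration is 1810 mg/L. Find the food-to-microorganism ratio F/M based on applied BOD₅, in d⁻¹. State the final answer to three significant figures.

F/M = Q·S₀ / (V·X) = 3.72 × 645 / (1.250 × 1810) = 1.061 g BOD₅·(g VSS·d)⁻¹.

F/M ≈ 1.06 d⁻¹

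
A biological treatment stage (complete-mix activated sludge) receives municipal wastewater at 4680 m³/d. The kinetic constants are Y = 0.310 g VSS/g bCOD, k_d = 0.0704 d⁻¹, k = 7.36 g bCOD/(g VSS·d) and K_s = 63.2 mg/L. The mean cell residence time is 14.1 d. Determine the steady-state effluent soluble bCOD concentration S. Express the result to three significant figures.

From the Monod/SRT balance for a CMAS, S = K_s·(1+k_d θ_c)/[θ_c·(Y k − k_d) − 1] = 63.2 × (1 + 0.0704 × 14.1) / [14.1 × (0.310 × 7.36 − 0.0704) − 1] = 125.9 / 30.18 = 4.173 mg/L.

S ≈ 4.17 mg/L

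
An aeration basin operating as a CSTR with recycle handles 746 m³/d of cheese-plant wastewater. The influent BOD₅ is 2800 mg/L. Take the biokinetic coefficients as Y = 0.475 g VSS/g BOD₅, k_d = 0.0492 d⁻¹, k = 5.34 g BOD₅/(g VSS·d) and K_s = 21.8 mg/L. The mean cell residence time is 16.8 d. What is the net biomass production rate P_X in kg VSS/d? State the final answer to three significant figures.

For a completely mixed reactor with recycle the Lawrence–McCarty relation gives S = K_s·(1 + k_d·θ_c) / [θ_c·(Y·k − k_d) − 1] = 21.8 × (1 + 0.0492 × 16.8) / [16.8 × (0.475 × 5.34 − 0.0492) − 1] = 39.82 / 40.79 = 0.9763 mg/L.
The observed yield is Y_obs = Y/(1 + k_d·θ_c) = 0.475 / (1 + 0.0492 × 16.8) = 0.475 / 1.827 = 0.2601 g VSS per g BOD₅ removed.
Q·(S₀ − S) = 746 × (2800 − 0.976) × 10⁻³ = 2088 kg/d removed.
So the net sludge growth is P_X = 0.2601 × 2088 = 543.0 kg VSS/d.

P_X ≈ 543 kg VSS/d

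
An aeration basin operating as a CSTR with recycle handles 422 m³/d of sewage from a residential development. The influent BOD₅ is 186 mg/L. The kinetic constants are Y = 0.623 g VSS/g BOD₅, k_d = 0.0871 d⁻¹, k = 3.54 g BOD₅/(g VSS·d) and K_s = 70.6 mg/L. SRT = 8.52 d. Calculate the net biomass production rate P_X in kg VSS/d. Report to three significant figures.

P_X ≈ 27.0 kg VSS/d

Effluent substrate depends only on kinetics and SRT: S = K_s(1 + k_d θ_c) / [θ_c(Yk − k_d) − 1] = 70.6 × (1 + 0.0871 × 8.52) / [8.52 × (0.623 × 3.54 − 0.0871) − 1] = 123.0 / 17.05 = 7.214 mg/L.
Correct the yield for decay: Y_obs = Y/(1 + k_d θ_c) = 0.623 / (1 + 0.0871 × 8.52) = 0.623 / 1.742 = 0.3576.
Substrate removed = Q·(S₀ − S) = 422 m³/d × (186 − 7.21) g/m³ = 7.54×10^4 g/d = 75.45 kg/d.
Biomass produced: P_X = Y_obs·Q·ΔS = 0.3576 × 75.45 ≈ 26.98 kg VSS/d.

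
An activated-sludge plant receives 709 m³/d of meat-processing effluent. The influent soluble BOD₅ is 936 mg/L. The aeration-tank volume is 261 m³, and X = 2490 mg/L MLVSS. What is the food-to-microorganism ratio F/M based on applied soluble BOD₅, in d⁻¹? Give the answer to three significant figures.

F/M ≈ 1.02 d⁻¹

Food-to-microorganism ratio F/M = Q S₀ / (V X) = 709 × 936 / (261.0 × 2490) = 1.021 d⁻¹.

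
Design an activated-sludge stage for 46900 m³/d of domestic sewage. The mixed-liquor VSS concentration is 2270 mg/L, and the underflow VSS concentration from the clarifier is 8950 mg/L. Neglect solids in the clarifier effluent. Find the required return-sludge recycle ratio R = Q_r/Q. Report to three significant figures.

R = Q_r/Q = X/(X_r − X) = 2270 / (8950 − 2270) = 0.3398.

R ≈ 0.340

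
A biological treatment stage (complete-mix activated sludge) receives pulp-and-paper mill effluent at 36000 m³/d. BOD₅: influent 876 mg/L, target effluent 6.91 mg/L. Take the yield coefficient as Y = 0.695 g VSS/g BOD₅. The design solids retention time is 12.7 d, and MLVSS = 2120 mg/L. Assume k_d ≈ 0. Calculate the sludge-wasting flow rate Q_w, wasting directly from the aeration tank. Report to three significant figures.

Q_w ≈ 10300 m³/d

V·X = Y·Q·ΔS·θ_c gives V = 0.695 × 36000 × (876 − 6.91) × 12.7 / 2120 = 130263 m³.
Wasting from the aeration tank: Q_w = V / θ_c = 130263 / 12.7 = 10257 m³/d.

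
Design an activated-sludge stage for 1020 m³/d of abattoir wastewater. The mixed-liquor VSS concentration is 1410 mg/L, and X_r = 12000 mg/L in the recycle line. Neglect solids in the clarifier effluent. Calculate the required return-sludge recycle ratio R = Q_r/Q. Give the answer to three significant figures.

Mass balance around the secondary clarifier (neglecting effluent solids): R = X / (X_r − X) = 1410 / (12000 − 1410) = 0.1331.

R ≈ 0.133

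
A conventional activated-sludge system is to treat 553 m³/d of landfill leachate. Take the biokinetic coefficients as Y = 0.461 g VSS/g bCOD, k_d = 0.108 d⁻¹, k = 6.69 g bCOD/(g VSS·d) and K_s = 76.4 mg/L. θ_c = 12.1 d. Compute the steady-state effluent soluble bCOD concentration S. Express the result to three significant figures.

S ≈ 5.03 mg/L

From the Monod/SRT balance for a CMAS, S = K_s·(1+k_d θ_c)/[θ_c·(Y k − k_d) − 1] = 76.4 × (1 + 0.108 × 12.1) / [12.1 × (0.461 × 6.69 − 0.108) − 1] = 176.2 / 35.01 = 5.034 mg/L.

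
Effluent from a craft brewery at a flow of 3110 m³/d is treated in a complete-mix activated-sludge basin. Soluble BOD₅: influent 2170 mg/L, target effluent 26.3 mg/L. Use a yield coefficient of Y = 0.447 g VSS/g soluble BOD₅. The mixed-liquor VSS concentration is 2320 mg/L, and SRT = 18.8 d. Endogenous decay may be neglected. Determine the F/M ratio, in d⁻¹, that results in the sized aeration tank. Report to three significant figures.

With k_d = 0 the design equation reduces to V = Y Q (S₀−S) θ_c / X = 0.447 × 3110 × (2170 − 26.3) × 18.8 / 2320 = 24149 m³.
Food-to-microorganism ratio F/M = Q S₀ / (V X) = 3110 × 2170 / (24149 × 2320) = 0.1205 d⁻¹.

F/M ≈ 0.120 d⁻¹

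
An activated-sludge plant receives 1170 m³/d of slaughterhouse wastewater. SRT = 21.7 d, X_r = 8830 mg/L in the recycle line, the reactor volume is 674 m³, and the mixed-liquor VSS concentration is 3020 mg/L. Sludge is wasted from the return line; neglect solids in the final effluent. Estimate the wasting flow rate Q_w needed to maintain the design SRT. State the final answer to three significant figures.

Q_w ≈ 10.6 m³/d

Q_w = (V·X)/(θ_c X_r) = 674.0 × 3020 / (21.7 × 8830) = 10.62 m³/d.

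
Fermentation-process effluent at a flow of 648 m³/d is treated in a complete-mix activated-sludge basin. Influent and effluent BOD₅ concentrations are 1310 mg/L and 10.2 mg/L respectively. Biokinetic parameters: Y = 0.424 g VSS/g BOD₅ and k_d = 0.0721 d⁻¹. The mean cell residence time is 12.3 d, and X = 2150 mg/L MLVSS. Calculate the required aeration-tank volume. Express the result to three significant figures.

V ≈ 1080 m³

Steady-state biomass mass balance: V·X·(1 + k_d·θ_c) = Y·Q·(S₀ − S)·θ_c, so V = 0.424 × 648 × (1310 − 10.2) × 12.3 / [2150 × (1 + 0.0721 × 12.3)] = 4.39×10^6 / 4057 = 1083 m³.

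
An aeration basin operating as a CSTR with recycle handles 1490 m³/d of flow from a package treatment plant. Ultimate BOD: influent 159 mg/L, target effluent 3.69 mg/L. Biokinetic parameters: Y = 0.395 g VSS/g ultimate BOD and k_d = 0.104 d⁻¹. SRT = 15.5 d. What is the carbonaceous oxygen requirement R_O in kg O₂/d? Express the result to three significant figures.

R_O ≈ 182 kg O₂/d

Y_obs = Y / (1 + k_d θ_c) = 0.395 / (1 + 0.104 × 15.5) = 0.395 / 2.612 = 0.1512.
Mass of ultimate BOD removed per day: Q(S₀ − S) = 1490 × 155.3 g/m³ = 231.4 kg/d.
Net sludge production P_X = 0.1512 × 231.4 = 35.00 kg VSS/d.
R_O = Q·(S₀ − S) − 1.42·P_X = 231.4 − 1.42 × 35.00 = 181.7 kg O₂/d.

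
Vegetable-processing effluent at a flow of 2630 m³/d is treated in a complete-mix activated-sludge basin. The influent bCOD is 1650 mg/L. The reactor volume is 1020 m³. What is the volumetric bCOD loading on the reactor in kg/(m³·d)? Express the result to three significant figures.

Volumetric loading L_v = Q·S₀ / V = 2630 × 1650 g/m³ / 1020 m³ = 4254 g/(m³·d) = 4.254 kg bCOD/(m³·d).

L_v ≈ 4.25 kg bCOD/(m³·d)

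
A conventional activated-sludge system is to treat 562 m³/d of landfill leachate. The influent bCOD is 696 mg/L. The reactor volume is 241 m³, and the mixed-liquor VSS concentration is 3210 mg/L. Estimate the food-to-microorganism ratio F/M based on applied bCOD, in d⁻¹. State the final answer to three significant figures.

F/M = applied load / biomass = Q·S₀/(V·X) = 562 × 696 / (241.0 × 3210) = 0.5056 d⁻¹.

F/M ≈ 0.506 d⁻¹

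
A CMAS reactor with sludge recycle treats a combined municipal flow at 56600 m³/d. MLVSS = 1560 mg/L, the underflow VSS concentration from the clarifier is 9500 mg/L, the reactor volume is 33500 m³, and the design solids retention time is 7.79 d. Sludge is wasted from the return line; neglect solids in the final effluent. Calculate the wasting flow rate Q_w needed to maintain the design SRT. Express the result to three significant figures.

Q_w ≈ 706 m³/d

Q_w = (V·X)/(θ_c X_r) = 33500 × 1560 / (7.79 × 9500) = 706.2 m³/d.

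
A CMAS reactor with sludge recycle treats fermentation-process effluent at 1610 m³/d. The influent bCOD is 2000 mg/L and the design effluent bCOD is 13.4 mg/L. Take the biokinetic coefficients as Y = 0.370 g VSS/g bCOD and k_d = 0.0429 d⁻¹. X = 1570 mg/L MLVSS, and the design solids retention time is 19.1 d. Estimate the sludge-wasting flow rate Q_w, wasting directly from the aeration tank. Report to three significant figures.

Steady-state biomass mass balance: V·X·(1 + k_d·θ_c) = Y·Q·(S₀ − S)·θ_c, so V = 0.370 × 1610 × (2000 − 13.4) × 19.1 / [1570 × (1 + 0.0429 × 19.1)] = 2.26×10^7 / 2856 = 7913 m³.
Wasting from the aeration tank: Q_w = V / θ_c = 7913 / 19.1 = 414.3 m³/d.

Q_w ≈ 414 m³/d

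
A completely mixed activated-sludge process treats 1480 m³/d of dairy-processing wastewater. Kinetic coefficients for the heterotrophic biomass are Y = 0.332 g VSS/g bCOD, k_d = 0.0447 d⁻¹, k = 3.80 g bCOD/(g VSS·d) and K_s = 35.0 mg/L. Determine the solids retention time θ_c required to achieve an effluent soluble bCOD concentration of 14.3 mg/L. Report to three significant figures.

θ_c ≈ 3.11 d

Specific growth rate at S = 14.3 mg/L: μ = YkS/(K_s+S) = 0.332·3.80·14.3/(35.0+14.3) = 0.3659 d⁻¹.
θ_c = 1/(μ − k_d) = 1/(0.3659 − 0.0447) = 1/0.3212 = 3.113 d.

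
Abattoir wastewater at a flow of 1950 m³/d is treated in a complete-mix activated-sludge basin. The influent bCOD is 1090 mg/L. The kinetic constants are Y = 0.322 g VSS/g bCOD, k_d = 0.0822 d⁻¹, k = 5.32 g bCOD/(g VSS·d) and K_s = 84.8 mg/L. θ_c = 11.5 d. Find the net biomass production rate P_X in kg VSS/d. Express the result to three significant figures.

Effluent substrate depends only on kinetics and SRT: S = K_s(1 + k_d θ_c) / [θ_c(Yk − k_d) − 1] = 84.8 × (1 + 0.0822 × 11.5) / [11.5 × (0.322 × 5.32 − 0.0822) − 1] = 165.0 / 17.75 = 9.291 mg/L.
The observed yield is Y_obs = Y/(1 + k_d·θ_c) = 0.322 / (1 + 0.0822 × 11.5) = 0.322 / 1.945 = 0.1655 g VSS per g bCOD removed.
ΔS = 1090 − 9.29 = 1081 mg/L, so the substrate removal rate is 1950 × 1081/1000 = 2107 kg bCOD/d.
Biomass produced: P_X = Y_obs·Q·ΔS = 0.1655 × 2107 ≈ 348.8 kg VSS/d.

P_X ≈ 349 kg VSS/d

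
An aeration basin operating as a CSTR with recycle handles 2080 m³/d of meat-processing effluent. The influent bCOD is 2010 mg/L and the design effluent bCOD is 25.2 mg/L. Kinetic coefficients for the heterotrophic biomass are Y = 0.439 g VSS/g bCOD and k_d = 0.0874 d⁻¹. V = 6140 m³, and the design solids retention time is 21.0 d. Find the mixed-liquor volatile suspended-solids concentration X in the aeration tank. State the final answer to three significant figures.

From V·X·(1 + k_d·θ_c) = Y·Q·(S₀ − S)·θ_c: X = 0.439 × 2080 × (2010 − 25.2) × 21.0 / [6140 × (1 + 0.0874 × 21.0)] = 2186 mg/L.

X ≈ 2190 mg/L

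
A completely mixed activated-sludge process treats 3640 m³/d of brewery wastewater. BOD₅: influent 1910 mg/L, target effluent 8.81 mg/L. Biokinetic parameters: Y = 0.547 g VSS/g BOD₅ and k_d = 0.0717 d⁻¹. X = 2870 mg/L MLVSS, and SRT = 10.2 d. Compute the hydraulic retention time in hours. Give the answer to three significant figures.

τ ≈ 51.2 h

Steady-state biomass mass balance: V·X·(1 + k_d·θ_c) = Y·Q·(S₀ − S)·θ_c, so V = 0.547 × 3640 × (1910 − 8.81) × 10.2 / [2870 × (1 + 0.0717 × 10.2)] = 3.86×10^7 / 4969 = 7771 m³.
Hydraulic retention time τ = V/Q = 7771 / 3640 = 2.135 d = 51.23 h.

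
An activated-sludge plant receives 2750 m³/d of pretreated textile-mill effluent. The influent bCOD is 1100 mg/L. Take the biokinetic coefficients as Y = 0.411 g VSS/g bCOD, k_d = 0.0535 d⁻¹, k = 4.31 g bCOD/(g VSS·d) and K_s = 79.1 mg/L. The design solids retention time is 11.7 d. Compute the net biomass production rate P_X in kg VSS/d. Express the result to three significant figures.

P_X ≈ 760 kg VSS/d

From the Monod/SRT balance for a CMAS, S = K_s·(1+k_d θ_c)/[θ_c·(Y k − k_d) − 1] = 79.1 × (1 + 0.0535 × 11.7) / [11.7 × (0.411 × 4.31 − 0.0535) − 1] = 128.6 / 19.10 = 6.734 mg/L.
Observed yield with endogenous decay: Y_obs = Y / (1 + k_d·θ_c) = 0.411 / (1 + 0.0535 × 11.7) = 0.411 / 1.626 = 0.2528 g VSS/g bCOD.
ΔS = 1100 − 6.73 = 1093 mg/L, so the substrate removal rate is 2750 × 1093/1000 = 3006 kg bCOD/d.
P_X = Y_obs · Q(S₀ − S) = 0.2528 × 3006 = 760.0 kg VSS/d.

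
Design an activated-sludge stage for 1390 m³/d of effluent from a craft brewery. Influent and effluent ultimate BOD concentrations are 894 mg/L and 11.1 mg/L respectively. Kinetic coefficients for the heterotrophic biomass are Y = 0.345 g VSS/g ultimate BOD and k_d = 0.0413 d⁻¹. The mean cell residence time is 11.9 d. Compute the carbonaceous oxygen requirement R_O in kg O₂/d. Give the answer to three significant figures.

R_O ≈ 824 kg O₂/d

Y_obs = Y / (1 + k_d θ_c) = 0.345 / (1 + 0.0413 × 11.9) = 0.345 / 1.491 = 0.2313.
Mass of ultimate BOD removed per day: Q(S₀ − S) = 1390 × 882.9 g/m³ = 1227 kg/d.
Net sludge production P_X = 0.2313 × 1227 = 283.9 kg VSS/d.
R_O = Q·(S₀ − S) − 1.42·P_X = 1227 − 1.42 × 283.9 = 824.1 kg O₂/d.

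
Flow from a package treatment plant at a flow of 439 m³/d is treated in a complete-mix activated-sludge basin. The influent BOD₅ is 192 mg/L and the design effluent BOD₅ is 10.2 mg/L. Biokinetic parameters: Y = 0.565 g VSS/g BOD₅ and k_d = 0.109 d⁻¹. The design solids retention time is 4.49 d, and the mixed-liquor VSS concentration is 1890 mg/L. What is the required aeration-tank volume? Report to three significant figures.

Rearranging the biomass balance for a CMAS with decay, V = Y·Q·ΔS·θ_c / [X·(1+k_d θ_c)] = 0.565 × 439 × (192 − 10.2) × 4.49 / [1890 × (1 + 0.109 × 4.49)] = 2.02×10^5 / 2815 = 71.92 m³.

V ≈ 71.9 m³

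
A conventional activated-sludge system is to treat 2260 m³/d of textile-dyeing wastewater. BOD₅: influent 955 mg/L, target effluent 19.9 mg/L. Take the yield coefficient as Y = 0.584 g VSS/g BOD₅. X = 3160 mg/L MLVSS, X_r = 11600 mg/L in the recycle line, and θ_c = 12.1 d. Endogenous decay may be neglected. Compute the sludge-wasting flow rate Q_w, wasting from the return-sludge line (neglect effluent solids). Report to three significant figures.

Q_w ≈ 106 m³/d

V·X = Y·Q·ΔS·θ_c gives V = 0.584 × 2260 × (955 − 19.9) × 12.1 / 3160 = 4726 m³.
Q_w = (V·X)/(θ_c X_r) = 4726 × 3160 / (12.1 × 11600) = 106.4 m³/d.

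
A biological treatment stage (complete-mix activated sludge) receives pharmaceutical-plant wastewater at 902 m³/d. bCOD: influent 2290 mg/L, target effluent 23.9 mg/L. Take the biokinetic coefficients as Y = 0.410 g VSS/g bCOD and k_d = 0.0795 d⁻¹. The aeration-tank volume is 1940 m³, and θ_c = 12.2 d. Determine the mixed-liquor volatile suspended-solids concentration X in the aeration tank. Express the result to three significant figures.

X ≈ 2680 mg/L

Solving the biomass balance for X: X = Y Q (S₀−S) θ_c / [V (1+k_d θ_c)] = 0.410 × 902 × (2290 − 23.9) × 12.2 / [1940 × (1 + 0.0795 × 12.2)] = 2675 mg/L.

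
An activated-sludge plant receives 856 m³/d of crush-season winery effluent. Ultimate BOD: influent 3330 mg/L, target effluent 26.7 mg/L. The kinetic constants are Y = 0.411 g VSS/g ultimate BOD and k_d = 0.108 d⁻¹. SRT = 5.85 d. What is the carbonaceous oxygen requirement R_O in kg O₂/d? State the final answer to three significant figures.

Y_obs = Y / (1 + k_d θ_c) = 0.411 / (1 + 0.108 × 5.85) = 0.411 / 1.632 = 0.2519.
ΔS = 3330 − 26.7 = 3303 mg/L, so the substrate removal rate is 856 × 3303/1000 = 2828 kg ultimate BOD/d.
Biomass synthesised: P_X = Y_obs × 2828 = 712.2 kg VSS/d.
Carbonaceous O₂ demand = substrate oxidised − cell-mass equivalent = 2828 − 1.42 × 712.2 = 1816 kg O₂/d.

R_O ≈ 1820 kg O₂/d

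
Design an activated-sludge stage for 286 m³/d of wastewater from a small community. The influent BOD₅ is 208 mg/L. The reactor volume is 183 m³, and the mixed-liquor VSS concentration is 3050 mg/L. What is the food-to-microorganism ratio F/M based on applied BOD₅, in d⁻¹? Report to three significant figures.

F/M = Q·S₀ / (V·X) = 286 × 208 / (183.0 × 3050) = 0.1066 g BOD₅·(g VSS·d)⁻¹.

F/M ≈ 0.107 d⁻¹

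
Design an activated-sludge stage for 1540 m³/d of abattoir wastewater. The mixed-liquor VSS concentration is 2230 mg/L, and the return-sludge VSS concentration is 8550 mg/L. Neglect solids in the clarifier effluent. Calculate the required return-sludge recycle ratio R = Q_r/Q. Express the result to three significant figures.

R ≈ 0.353

R = Q_r/Q = X/(X_r − X) = 2230 / (8550 − 2230) = 0.3528.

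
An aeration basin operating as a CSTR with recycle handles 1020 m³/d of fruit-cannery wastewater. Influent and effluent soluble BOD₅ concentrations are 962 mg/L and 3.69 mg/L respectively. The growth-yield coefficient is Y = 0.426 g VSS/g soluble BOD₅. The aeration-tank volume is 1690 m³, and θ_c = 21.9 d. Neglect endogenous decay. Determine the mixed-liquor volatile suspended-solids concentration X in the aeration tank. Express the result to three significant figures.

X = Y·Q·ΔS·θ_c / V = 0.426 × 1020 × (962 − 3.69) × 21.9 / 1690 = 5396 mg/L.

X ≈ 5400 mg/L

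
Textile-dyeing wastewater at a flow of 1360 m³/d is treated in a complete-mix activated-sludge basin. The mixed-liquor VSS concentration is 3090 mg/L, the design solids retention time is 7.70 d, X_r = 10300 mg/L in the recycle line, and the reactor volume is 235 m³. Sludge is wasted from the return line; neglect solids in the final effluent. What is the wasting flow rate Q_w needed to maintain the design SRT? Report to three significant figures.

Q_w ≈ 9.16 m³/d

Wasting from the return line (neglecting effluent solids): Q_w = V·X / (θ_c·X_r) = 235.0 × 3090 / (7.70 × 10300) = 9.156 m³/d.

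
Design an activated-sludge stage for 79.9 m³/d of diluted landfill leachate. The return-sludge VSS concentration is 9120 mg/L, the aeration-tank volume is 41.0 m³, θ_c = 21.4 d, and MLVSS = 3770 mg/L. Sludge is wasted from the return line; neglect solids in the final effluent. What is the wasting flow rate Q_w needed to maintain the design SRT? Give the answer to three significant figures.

Q_w ≈ 0.792 m³/d

Wasting from the return line (neglecting effluent solids): Q_w = V·X / (θ_c·X_r) = 41.00 × 3770 / (21.4 × 9120) = 0.7920 m³/d.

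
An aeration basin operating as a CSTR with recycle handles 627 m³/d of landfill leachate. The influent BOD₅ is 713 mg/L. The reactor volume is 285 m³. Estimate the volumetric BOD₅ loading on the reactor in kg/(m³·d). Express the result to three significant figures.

Volumetric loading L_v = Q·S₀ / V = 627 × 713 g/m³ / 285.0 m³ = 1569 g/(m³·d) = 1.569 kg BOD₅/(m³·d).

L_v ≈ 1.57 kg BOD₅/(m³·d)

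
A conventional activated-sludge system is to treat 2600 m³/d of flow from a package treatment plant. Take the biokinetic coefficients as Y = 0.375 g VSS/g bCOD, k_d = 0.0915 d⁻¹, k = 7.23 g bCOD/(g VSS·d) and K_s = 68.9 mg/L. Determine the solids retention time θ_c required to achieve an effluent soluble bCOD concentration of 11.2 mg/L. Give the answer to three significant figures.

Specific growth rate at S = 11.2 mg/L: μ = YkS/(K_s+S) = 0.375·7.23·11.2/(68.9+11.2) = 0.3791 d⁻¹.
1/θ_c = 0.3791 − 0.0915 = 0.2876 d⁻¹, so θ_c = 3.477 d.

θ_c ≈ 3.48 d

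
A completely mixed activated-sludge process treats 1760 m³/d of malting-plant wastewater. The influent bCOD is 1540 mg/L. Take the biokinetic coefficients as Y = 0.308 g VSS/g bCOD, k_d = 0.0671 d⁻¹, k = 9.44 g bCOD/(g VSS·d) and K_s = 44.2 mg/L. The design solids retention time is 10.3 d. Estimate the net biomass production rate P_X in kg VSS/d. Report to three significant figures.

For a completely mixed reactor with recycle the Lawrence–McCarty relation gives S = K_s·(1 + k_d·θ_c) / [θ_c·(Y·k − k_d) − 1] = 44.2 × (1 + 0.0671 × 10.3) / [10.3 × (0.308 × 9.44 − 0.0671) − 1] = 74.75 / 28.26 = 2.645 mg/L.
Correct the yield for decay: Y_obs = Y/(1 + k_d θ_c) = 0.308 / (1 + 0.0671 × 10.3) = 0.308 / 1.691 = 0.1821.
ΔS = 1540 − 2.65 = 1537 mg/L, so the substrate removal rate is 1760 × 1537/1000 = 2706 kg bCOD/d.
Net biomass production P_X = Y_obs × Q·(S₀ − S) = 0.1821 × 2706 = 492.8 kg VSS/d.

P_X ≈ 493 kg VSS/d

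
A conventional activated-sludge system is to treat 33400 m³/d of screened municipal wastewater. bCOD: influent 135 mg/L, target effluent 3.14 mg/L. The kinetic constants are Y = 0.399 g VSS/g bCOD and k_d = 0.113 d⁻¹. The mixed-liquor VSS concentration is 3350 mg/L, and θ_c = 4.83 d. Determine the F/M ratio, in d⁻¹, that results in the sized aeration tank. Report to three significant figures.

F/M ≈ 0.821 d⁻¹

Steady-state biomass mass balance: V·X·(1 + k_d·θ_c) = Y·Q·(S₀ − S)·θ_c, so V = 0.399 × 33400 × (135 − 3.14) × 4.83 / [3350 × (1 + 0.113 × 4.83)] = 8.49×10^6 / 5178 = 1639 m³.
F/M = applied load / biomass = Q·S₀/(V·X) = 33400 × 135 / (1639 × 3350) = 0.8212 d⁻¹.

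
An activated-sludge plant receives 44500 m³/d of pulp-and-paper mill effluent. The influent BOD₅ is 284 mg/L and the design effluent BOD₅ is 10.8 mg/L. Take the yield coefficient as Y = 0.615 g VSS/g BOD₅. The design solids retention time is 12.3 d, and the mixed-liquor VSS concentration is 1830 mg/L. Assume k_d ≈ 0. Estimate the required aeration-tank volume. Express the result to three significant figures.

V ≈ 50300 m³

With k_d = 0 the design equation reduces to V = Y Q (S₀−S) θ_c / X = 0.615 × 44500 × (284 − 10.8) × 12.3 / 1830 = 50254 m³.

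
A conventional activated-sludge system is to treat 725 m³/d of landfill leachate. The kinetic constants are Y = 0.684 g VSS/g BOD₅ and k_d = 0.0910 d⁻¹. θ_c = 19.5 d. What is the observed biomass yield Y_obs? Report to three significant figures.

Y_obs ≈ 0.247 g VSS/g BOD₅

Correct the yield for decay: Y_obs = Y/(1 + k_d θ_c) = 0.684 / (1 + 0.0910 × 19.5) = 0.684 / 2.774 = 0.2465.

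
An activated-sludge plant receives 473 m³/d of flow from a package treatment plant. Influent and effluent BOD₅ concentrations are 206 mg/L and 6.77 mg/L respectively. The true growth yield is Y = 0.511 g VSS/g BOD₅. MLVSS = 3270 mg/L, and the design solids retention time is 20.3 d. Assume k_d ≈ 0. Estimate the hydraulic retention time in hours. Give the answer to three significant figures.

τ ≈ 15.2 h

Biomass mass balance (decay neglected): V·X = Y·Q·(S₀ − S)·θ_c, so V = 0.511 × 473 × (206 − 6.77) × 20.3 / 3270 = 298.9 m³.
Hydraulic retention time τ = V/Q = 298.9 / 473 = 0.6320 d = 15.17 h.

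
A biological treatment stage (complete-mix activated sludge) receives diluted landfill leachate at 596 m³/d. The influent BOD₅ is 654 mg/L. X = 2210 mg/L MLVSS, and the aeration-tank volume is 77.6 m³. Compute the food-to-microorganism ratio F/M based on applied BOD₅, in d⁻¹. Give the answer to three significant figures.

F/M ≈ 2.27 d⁻¹

Food-to-microorganism ratio F/M = Q S₀ / (V X) = 596 × 654 / (77.60 × 2210) = 2.273 d⁻¹.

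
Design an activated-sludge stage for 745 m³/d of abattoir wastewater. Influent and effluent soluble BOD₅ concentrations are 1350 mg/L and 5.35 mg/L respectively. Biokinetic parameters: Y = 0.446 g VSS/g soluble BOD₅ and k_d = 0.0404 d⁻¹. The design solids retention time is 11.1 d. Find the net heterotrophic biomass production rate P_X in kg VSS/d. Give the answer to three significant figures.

P_X ≈ 308 kg VSS/d

The observed yield is Y_obs = Y/(1 + k_d·θ_c) = 0.446 / (1 + 0.0404 × 11.1) = 0.446 / 1.448 = 0.3079 g VSS per g soluble BOD₅ removed.
ΔS = 1350 − 5.35 = 1345 mg/L, so the substrate removal rate is 745 × 1345/1000 = 1002 kg soluble BOD₅/d.
Net biomass production P_X = Y_obs × Q·(S₀ − S) = 0.3079 × 1002 = 308.5 kg VSS/d.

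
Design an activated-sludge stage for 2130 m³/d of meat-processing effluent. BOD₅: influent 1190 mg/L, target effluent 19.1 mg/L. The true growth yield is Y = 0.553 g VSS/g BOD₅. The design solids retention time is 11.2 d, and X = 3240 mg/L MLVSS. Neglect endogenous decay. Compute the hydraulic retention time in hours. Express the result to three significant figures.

τ ≈ 53.7 h

V·X = Y·Q·ΔS·θ_c gives V = 0.553 × 2130 × (1190 − 19.1) × 11.2 / 3240 = 4768 m³.
HRT = V/Q = 4768 m³ / 2130 m³·d⁻¹ = 2.238 d × 24 = 53.72 h.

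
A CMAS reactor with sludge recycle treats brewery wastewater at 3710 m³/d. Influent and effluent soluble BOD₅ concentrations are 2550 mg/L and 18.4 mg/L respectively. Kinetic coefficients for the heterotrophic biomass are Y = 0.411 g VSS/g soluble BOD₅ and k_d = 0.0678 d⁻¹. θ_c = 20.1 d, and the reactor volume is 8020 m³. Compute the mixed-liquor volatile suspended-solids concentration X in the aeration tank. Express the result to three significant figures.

From V·X·(1 + k_d·θ_c) = Y·Q·(S₀ − S)·θ_c: X = 0.411 × 3710 × (2550 − 18.4) × 20.1 / [8020 × (1 + 0.0678 × 20.1)] = 4095 mg/L.

X ≈ 4090 mg/L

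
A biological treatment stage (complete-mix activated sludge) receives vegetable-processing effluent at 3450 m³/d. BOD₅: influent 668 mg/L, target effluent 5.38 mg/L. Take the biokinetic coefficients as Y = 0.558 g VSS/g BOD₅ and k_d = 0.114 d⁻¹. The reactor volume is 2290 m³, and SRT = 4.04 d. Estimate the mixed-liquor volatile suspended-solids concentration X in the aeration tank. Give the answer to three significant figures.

X ≈ 1540 mg/L

Solving the biomass balance for X: X = Y Q (S₀−S) θ_c / [V (1+k_d θ_c)] = 0.558 × 3450 × (668 − 5.38) × 4.04 / [2290 × (1 + 0.114 × 4.04)] = 1541 mg/L.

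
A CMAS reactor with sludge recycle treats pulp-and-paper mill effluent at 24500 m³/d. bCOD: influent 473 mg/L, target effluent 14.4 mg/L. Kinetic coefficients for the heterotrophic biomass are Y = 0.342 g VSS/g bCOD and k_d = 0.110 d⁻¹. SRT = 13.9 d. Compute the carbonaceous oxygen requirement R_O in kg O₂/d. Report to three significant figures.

Y_obs = Y / (1 + k_d θ_c) = 0.342 / (1 + 0.110 × 13.9) = 0.342 / 2.529 = 0.1352.
ΔS = 473 − 14.4 = 458.6 mg/L, so the substrate removal rate is 24500 × 458.6/1000 = 11236 kg bCOD/d.
P_X = Y_obs·Q·(S₀ − S) = 0.1352 × 11236 = 1519 kg VSS/d.
Carbonaceous O₂ demand = substrate oxidised − cell-mass equivalent = 11236 − 1.42 × 1519 = 9078 kg O₂/d.

R_O ≈ 9080 kg O₂/d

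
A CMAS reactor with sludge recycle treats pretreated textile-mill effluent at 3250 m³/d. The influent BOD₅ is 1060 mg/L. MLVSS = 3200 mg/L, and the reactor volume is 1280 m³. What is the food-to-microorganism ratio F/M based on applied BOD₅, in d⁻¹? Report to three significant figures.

F/M ≈ 0.841 d⁻¹

Food-to-microorganism ratio F/M = Q S₀ / (V X) = 3250 × 1060 / (1280 × 3200) = 0.8411 d⁻¹.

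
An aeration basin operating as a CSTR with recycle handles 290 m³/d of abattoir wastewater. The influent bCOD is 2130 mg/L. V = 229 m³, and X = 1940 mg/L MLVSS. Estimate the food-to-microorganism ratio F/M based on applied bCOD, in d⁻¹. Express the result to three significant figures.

F/M ≈ 1.39 d⁻¹

Food-to-microorganism ratio F/M = Q S₀ / (V X) = 290 × 2130 / (229.0 × 1940) = 1.390 d⁻¹.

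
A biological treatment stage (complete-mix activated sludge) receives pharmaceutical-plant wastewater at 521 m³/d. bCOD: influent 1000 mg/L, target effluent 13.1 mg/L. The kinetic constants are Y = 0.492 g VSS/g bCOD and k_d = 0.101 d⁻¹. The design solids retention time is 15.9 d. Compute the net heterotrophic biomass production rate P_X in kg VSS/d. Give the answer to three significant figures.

Y_obs = Y / (1 + k_d θ_c) = 0.492 / (1 + 0.101 × 15.9) = 0.492 / 2.606 = 0.1888.
Mass of bCOD removed per day: Q(S₀ − S) = 521 × 986.9 g/m³ = 514.2 kg/d.
Biomass produced: P_X = Y_obs·Q·ΔS = 0.1888 × 514.2 ≈ 97.08 kg VSS/d.

P_X ≈ 97.1 kg VSS/d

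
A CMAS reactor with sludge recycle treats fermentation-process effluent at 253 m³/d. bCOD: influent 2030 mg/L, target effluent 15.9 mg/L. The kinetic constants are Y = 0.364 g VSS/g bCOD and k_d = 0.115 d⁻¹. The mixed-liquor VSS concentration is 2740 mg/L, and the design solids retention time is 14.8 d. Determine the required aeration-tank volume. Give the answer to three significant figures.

Steady-state biomass mass balance: V·X·(1 + k_d·θ_c) = Y·Q·(S₀ − S)·θ_c, so V = 0.364 × 253 × (2030 − 15.9) × 14.8 / [2740 × (1 + 0.115 × 14.8)] = 2.75×10^6 / 7403 = 370.8 m³.

V ≈ 371 m³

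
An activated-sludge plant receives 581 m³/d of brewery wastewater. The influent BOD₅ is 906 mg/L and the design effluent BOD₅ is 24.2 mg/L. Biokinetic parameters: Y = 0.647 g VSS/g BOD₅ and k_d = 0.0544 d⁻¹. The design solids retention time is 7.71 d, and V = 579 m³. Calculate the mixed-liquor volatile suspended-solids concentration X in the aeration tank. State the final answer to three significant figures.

X ≈ 3110 mg/L

Solving the biomass balance for X: X = Y Q (S₀−S) θ_c / [V (1+k_d θ_c)] = 0.647 × 581 × (906 − 24.2) × 7.71 / [579 × (1 + 0.0544 × 7.71)] = 3110 mg/L.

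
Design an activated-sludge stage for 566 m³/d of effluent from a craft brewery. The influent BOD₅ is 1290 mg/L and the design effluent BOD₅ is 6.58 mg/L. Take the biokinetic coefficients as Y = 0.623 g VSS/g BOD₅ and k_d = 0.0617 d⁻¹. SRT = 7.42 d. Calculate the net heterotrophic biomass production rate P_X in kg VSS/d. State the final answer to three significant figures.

The observed yield is Y_obs = Y/(1 + k_d·θ_c) = 0.623 / (1 + 0.0617 × 7.42) = 0.623 / 1.458 = 0.4274 g VSS per g BOD₅ removed.
Q·(S₀ − S) = 566 × (1290 − 6.58) × 10⁻³ = 726.4 kg/d removed.
Biomass produced: P_X = Y_obs·Q·ΔS = 0.4274 × 726.4 ≈ 310.4 kg VSS/d.

P_X ≈ 310 kg VSS/d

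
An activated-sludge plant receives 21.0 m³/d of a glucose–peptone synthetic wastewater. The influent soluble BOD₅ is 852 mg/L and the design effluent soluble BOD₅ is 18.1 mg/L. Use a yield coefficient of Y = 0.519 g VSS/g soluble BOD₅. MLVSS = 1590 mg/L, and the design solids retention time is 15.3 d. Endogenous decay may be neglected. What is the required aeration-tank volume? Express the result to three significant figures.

V·X = Y·Q·ΔS·θ_c gives V = 0.519 × 21.0 × (852 − 18.1) × 15.3 / 1590 = 87.46 m³.

V ≈ 87.5 m³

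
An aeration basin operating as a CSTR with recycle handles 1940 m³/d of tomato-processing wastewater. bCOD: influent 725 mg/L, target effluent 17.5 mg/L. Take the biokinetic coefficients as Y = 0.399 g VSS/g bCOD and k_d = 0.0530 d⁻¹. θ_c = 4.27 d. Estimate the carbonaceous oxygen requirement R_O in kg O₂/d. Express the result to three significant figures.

Observed yield with endogenous decay: Y_obs = Y / (1 + k_d·θ_c) = 0.399 / (1 + 0.0530 × 4.27) = 0.399 / 1.226 = 0.3254 g VSS/g bCOD.
ΔS = 725 − 17.5 = 707.5 mg/L, so the substrate removal rate is 1940 × 707.5/1000 = 1373 kg bCOD/d.
Biomass synthesised: P_X = Y_obs × 1373 = 446.6 kg VSS/d.
R_O = Q·(S₀ − S) − 1.42·P_X = 1373 − 1.42 × 446.6 = 738.4 kg O₂/d.

R_O ≈ 738 kg O₂/d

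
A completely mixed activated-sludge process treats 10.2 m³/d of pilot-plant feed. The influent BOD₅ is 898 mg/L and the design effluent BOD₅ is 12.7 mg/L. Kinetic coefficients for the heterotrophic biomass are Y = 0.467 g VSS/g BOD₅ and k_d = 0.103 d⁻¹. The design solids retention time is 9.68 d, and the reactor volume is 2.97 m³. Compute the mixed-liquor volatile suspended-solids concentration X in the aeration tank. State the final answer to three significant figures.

From V·X·(1 + k_d·θ_c) = Y·Q·(S₀ − S)·θ_c: X = 0.467 × 10.2 × (898 − 12.7) × 9.68 / [2.97 × (1 + 0.103 × 9.68)] = 6882 mg/L.

X ≈ 6880 mg/L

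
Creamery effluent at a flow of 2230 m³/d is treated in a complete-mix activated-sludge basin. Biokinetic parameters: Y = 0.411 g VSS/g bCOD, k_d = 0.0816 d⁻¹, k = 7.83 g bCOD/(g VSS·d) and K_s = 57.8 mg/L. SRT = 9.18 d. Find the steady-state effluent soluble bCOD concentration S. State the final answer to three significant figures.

Effluent substrate depends only on kinetics and SRT: S = K_s(1 + k_d θ_c) / [θ_c(Yk − k_d) − 1] = 57.8 × (1 + 0.0816 × 9.18) / [9.18 × (0.411 × 7.83 − 0.0816) − 1] = 101.1 / 27.79 = 3.637 mg/L.

S ≈ 3.64 mg/L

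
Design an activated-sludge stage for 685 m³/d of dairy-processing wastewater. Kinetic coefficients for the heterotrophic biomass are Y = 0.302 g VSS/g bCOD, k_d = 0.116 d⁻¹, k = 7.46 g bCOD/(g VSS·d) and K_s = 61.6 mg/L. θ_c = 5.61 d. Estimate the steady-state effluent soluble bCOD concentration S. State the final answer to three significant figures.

S ≈ 9.25 mg/L

Effluent substrate depends only on kinetics and SRT: S = K_s(1 + k_d θ_c) / [θ_c(Yk − k_d) − 1] = 61.6 × (1 + 0.116 × 5.61) / [5.61 × (0.302 × 7.46 − 0.116) − 1] = 101.7 / 10.99 = 9.254 mg/L.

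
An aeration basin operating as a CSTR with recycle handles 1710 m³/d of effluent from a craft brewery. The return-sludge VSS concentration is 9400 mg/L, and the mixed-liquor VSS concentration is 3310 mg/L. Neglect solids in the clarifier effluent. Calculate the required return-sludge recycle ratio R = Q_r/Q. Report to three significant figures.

R ≈ 0.544

Solids balance on the clarifier gives (1+R)X = R·X_r, so R = X/(X_r − X) = 3310 / (9400 − 3310) = 0.5435.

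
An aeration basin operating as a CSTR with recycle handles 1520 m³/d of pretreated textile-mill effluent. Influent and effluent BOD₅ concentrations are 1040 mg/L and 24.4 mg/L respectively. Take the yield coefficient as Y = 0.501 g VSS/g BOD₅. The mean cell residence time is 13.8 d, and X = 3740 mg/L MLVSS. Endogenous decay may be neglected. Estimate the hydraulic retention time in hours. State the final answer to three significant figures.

τ ≈ 45.1 h

With k_d = 0 the design equation reduces to V = Y Q (S₀−S) θ_c / X = 0.501 × 1520 × (1040 − 24.4) × 13.8 / 3740 = 2854 m³.
HRT = V/Q = 2854 m³ / 1520 m³·d⁻¹ = 1.877 d × 24 = 45.06 h.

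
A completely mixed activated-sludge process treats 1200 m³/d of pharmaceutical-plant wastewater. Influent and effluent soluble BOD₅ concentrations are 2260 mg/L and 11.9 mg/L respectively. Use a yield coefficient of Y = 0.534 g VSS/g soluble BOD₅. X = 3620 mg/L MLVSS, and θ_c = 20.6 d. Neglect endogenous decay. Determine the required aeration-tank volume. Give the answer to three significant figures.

V ≈ 8200 m³

V·X = Y·Q·ΔS·θ_c gives V = 0.534 × 1200 × (2260 − 11.9) × 20.6 / 3620 = 8198 m³.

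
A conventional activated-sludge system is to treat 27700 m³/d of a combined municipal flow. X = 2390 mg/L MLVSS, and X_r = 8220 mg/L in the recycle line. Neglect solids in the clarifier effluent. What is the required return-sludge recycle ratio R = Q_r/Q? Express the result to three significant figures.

Solids balance on the clarifier gives (1+R)X = R·X_r, so R = X/(X_r − X) = 2390 / (8220 − 2390) = 0.4099.

R ≈ 0.410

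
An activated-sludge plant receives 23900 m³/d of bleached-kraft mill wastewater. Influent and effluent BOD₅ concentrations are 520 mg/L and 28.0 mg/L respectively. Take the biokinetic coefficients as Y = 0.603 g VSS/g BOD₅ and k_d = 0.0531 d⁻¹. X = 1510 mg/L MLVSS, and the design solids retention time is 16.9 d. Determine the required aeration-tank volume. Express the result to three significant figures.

V ≈ 41800 m³

Rearranging the biomass balance for a CMAS with decay, V = Y·Q·ΔS·θ_c / [X·(1+k_d θ_c)] = 0.603 × 23900 × (520 − 28.0) × 16.9 / [1510 × (1 + 0.0531 × 16.9)] = 1.2×10^8 / 2865 = 41825 m³.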